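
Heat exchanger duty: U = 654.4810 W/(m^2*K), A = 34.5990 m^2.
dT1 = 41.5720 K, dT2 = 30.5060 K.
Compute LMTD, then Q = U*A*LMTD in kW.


LMTD = 35.7540 K
Q = 654.4810 * 34.5990 * 35.7540 = 809628.3778 W = 809.6284 kW

809.6284 kW


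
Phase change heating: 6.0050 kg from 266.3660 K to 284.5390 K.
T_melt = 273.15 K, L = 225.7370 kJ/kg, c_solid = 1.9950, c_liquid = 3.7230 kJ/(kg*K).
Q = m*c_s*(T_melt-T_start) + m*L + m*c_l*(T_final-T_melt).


Q1 (sensible, solid) = 6.0050 * 1.9950 * 6.7840 = 81.2722 kJ
Q2 (latent) = 6.0050 * 225.7370 = 1355.5507 kJ
Q3 (sensible, liquid) = 6.0050 * 3.7230 * 11.3890 = 254.6195 kJ
Q_total = 1691.4423 kJ

1691.4423 kJ


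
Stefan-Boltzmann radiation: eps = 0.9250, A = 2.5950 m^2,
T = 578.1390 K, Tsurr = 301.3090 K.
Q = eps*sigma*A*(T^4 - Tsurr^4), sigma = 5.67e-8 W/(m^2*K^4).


T^4 = 1.1172e+11
Tsurr^4 = 8.2423e+09
Q = 0.9250 * 5.67e-8 * 2.5950 * 1.0348e+11 = 14083.3805 W

14083.3805 W


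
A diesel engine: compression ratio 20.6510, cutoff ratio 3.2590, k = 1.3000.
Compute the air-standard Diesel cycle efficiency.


r^(k-1) = 2.4802
rc^k = 4.6453
eta = 0.4995 = 49.9521%

49.9521%


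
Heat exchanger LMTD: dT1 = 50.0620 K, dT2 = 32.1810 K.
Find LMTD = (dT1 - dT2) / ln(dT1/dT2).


dT1/dT2 = 1.5556
ln(dT1/dT2) = 0.4419
LMTD = 17.8810 / 0.4419 = 40.4652 K

40.4652 K


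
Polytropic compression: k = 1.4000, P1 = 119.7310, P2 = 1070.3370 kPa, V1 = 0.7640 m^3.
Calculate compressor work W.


(k-1)/k = 0.2857
(P2/P1)^exp = 1.8698
W = 3.5000 * 119.7310 * 0.7640 * (1.8698 - 1) = 278.4879 kJ

278.4879 kJ


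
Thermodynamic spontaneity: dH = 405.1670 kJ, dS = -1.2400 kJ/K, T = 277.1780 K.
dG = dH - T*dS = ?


T*dS = 277.1780 * -1.2400 = -343.7007 kJ
dG = 405.1670 + 343.7007 = 748.8677 kJ (non-spontaneous)

dG = 748.8677 kJ, non-spontaneous


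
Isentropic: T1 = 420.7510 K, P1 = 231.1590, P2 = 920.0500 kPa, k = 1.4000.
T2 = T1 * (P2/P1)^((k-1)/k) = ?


(k-1)/k = 0.2857
(P2/P1)^exp = 1.4839
T2 = 420.7510 * 1.4839 = 624.3460 K

624.3460 K


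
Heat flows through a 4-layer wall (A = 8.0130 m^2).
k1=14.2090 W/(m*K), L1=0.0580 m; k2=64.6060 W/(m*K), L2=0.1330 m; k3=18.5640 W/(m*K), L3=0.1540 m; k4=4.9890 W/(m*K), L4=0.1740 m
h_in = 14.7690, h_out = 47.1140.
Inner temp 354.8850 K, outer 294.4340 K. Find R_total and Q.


R_conv_in = 1/(14.7690*8.0130) = 0.0084
R_1 = 0.0580/(14.2090*8.0130) = 0.0005
R_2 = 0.1330/(64.6060*8.0130) = 0.0003
R_3 = 0.1540/(18.5640*8.0130) = 0.0010
R_4 = 0.1740/(4.9890*8.0130) = 0.0044
R_conv_out = 1/(47.1140*8.0130) = 0.0026
R_total = 0.0173 K/W
Q = 60.4510 / 0.0173 = 3503.8187 W

R_total = 0.0173 K/W, Q = 3503.8187 W


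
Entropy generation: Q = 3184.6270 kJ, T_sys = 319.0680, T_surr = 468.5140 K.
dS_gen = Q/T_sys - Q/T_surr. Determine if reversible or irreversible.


dS_sys = 3184.6270/319.0680 = 9.9810 kJ/K
dS_surr = -3184.6270/468.5140 = -6.7973 kJ/K
dS_gen = 9.9810 - 6.7973 = 3.1837 kJ/K (irreversible)

dS_gen = 3.1837 kJ/K, irreversible


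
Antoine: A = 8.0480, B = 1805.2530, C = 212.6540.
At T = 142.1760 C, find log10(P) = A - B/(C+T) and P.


C+T = 354.8300
B/(C+T) = 5.0877
log10(P) = 8.0480 - 5.0877 = 2.9603
P = 10^2.9603 = 912.7334 mmHg

912.7334 mmHg


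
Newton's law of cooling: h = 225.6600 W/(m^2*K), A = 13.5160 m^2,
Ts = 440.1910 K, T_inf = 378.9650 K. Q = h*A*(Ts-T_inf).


dT = 61.2260 K
Q = 225.6600 * 13.5160 * 61.2260 = 186740.5588 W

186740.5588 W


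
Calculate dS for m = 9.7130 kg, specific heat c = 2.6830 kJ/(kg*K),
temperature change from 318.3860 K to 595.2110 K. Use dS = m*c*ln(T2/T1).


T2/T1 = 1.8695
ln(T2/T1) = 0.6257
dS = 9.7130 * 2.6830 * 0.6257 = 16.3045 kJ/K

16.3045 kJ/K


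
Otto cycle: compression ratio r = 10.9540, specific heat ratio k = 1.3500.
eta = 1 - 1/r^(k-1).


r^(k-1) = 2.3113
eta = 1 - 1/2.3113 = 0.5673 = 56.7337%

56.7337%


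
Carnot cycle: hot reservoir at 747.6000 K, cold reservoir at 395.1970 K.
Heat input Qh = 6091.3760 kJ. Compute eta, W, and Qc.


eta = 1 - 395.1970/747.6000 = 0.4714
W = 0.4714 * 6091.3760 = 2871.3472 kJ
Qc = 6091.3760 - 2871.3472 = 3220.0288 kJ

eta = 47.1379%, W = 2871.3472 kJ, Qc = 3220.0288 kJ


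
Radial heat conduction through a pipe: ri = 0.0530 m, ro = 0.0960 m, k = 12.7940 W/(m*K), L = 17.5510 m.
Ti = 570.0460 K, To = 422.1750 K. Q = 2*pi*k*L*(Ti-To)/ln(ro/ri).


dT = 147.8710 K
ln(ro/ri) = 0.5941
Q = 2*pi*12.7940*17.5510*147.8710 / 0.5941 = 351191.0997 W

351191.0997 W


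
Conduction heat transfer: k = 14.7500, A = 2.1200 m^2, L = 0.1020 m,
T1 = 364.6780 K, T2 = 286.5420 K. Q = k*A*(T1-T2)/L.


dT = 78.1360 K
Q = 14.7500 * 2.1200 * 78.1360 / 0.1020 = 23954.0463 W

23954.0463 W


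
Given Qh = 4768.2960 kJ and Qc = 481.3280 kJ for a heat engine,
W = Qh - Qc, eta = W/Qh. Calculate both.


W = 4768.2960 - 481.3280 = 4286.9680 kJ
eta = 4286.9680 / 4768.2960 = 0.8991 = 89.9057%

W = 4286.9680 kJ, eta = 89.9057%


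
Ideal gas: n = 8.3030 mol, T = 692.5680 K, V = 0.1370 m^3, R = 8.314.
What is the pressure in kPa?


P = nRT/V = 8.3030 * 8.314 * 692.5680 / 0.1370
= 47808.7600 / 0.1370 = 348969.0507 Pa = 348.9691 kPa

348.9691 kPa


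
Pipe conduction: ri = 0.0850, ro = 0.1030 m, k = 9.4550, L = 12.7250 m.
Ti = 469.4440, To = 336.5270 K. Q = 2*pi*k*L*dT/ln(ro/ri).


dT = 132.9170 K
ln(ro/ri) = 0.1921
Q = 2*pi*9.4550*12.7250*132.9170 / 0.1921 = 523121.6625 W

523121.6625 W


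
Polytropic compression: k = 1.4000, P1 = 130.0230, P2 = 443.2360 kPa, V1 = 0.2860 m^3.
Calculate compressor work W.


(k-1)/k = 0.2857
(P2/P1)^exp = 1.4196
W = 3.5000 * 130.0230 * 0.2860 * (1.4196 - 1) = 54.6163 kJ

54.6163 kJ


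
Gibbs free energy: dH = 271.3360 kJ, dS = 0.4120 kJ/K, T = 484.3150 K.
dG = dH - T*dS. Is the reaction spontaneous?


T*dS = 484.3150 * 0.4120 = 199.5378 kJ
dG = 271.3360 - 199.5378 = 71.7982 kJ (non-spontaneous)

dG = 71.7982 kJ, non-spontaneous


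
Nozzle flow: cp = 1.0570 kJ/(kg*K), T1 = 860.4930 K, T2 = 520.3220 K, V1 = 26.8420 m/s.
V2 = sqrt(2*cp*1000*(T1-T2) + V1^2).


dT = 340.1710 K
2*cp*1000*dT = 719121.4940
V1^2 = 720.4930
V2 = sqrt(719841.9870) = 848.4350 m/s

848.4350 m/s


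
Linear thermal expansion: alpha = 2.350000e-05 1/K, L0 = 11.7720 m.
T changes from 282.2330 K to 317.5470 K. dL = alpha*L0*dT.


dT = 35.3140 K
dL = 2.350000e-05 * 11.7720 * 35.3140 = 0.009769 m
L_final = 11.781769 m

dL = 0.009769 m


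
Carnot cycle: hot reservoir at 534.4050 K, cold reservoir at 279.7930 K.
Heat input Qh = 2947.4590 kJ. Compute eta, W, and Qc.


eta = 1 - 279.7930/534.4050 = 0.4764
W = 0.4764 * 2947.4590 = 1404.2878 kJ
Qc = 2947.4590 - 1404.2878 = 1543.1712 kJ

eta = 47.6440%, W = 1404.2878 kJ, Qc = 1543.1712 kJ


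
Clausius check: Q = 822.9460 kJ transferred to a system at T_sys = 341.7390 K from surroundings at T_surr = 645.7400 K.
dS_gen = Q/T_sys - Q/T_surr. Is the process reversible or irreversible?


dS_sys = 822.9460/341.7390 = 2.4081 kJ/K
dS_surr = -822.9460/645.7400 = -1.2744 kJ/K
dS_gen = 2.4081 - 1.2744 = 1.1337 kJ/K (irreversible)

dS_gen = 1.1337 kJ/K, irreversible


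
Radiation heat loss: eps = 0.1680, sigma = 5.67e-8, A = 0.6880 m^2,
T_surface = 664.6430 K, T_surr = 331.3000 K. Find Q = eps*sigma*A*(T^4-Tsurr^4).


T^4 = 1.9514e+11
Tsurr^4 = 1.2047e+10
Q = 0.1680 * 5.67e-8 * 0.6880 * 1.8310e+11 = 1199.9413 W

1199.9413 W


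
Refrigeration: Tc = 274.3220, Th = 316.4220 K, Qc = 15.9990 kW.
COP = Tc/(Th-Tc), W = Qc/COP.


COP = 274.3220 / 42.1000 = 6.5160
W = 15.9990 / 6.5160 = 2.4554 kW

COP = 6.5160, W = 2.4554 kW


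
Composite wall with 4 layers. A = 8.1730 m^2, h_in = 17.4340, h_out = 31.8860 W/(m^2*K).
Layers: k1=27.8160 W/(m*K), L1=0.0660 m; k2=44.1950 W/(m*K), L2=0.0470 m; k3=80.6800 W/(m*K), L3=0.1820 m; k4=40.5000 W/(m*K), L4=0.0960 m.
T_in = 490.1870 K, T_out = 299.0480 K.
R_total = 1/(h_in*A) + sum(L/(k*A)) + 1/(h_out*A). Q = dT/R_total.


R_conv_in = 1/(17.4340*8.1730) = 0.0070
R_1 = 0.0660/(27.8160*8.1730) = 0.0003
R_2 = 0.0470/(44.1950*8.1730) = 0.0001
R_3 = 0.1820/(80.6800*8.1730) = 0.0003
R_4 = 0.0960/(40.5000*8.1730) = 0.0003
R_conv_out = 1/(31.8860*8.1730) = 0.0038
R_total = 0.0118 K/W
Q = 191.1390 / 0.0118 = 16140.9964 W

R_total = 0.0118 K/W, Q = 16140.9964 W


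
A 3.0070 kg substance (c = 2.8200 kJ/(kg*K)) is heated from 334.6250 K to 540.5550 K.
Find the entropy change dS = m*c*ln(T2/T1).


T2/T1 = 1.6154
ln(T2/T1) = 0.4796
dS = 3.0070 * 2.8200 * 0.4796 = 4.0668 kJ/K

4.0668 kJ/K


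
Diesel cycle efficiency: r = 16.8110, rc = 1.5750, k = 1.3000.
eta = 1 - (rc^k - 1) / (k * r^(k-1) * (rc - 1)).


r^(k-1) = 2.3317
rc^k = 1.8049
eta = 0.5382 = 53.8174%

53.8174%


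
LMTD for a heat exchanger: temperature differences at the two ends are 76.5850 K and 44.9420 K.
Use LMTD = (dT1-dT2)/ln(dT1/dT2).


dT1/dT2 = 1.7041
ln(dT1/dT2) = 0.5330
LMTD = 31.6430 / 0.5330 = 59.3646 K

59.3646 K


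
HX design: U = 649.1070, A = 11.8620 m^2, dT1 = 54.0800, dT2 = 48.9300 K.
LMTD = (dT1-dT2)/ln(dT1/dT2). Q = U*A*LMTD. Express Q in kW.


LMTD = 51.4621 K
Q = 649.1070 * 11.8620 * 51.4621 = 396242.7869 W = 396.2428 kW

396.2428 kW


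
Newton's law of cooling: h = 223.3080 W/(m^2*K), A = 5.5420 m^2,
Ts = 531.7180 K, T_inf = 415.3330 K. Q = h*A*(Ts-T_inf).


dT = 116.3850 K
Q = 223.3080 * 5.5420 * 116.3850 = 144034.9262 W

144034.9262 W


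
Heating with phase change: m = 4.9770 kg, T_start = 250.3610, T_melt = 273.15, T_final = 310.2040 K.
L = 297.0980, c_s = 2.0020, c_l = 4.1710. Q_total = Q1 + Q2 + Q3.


Q1 (sensible, solid) = 4.9770 * 2.0020 * 22.7890 = 227.0685 kJ
Q2 (latent) = 4.9770 * 297.0980 = 1478.6567 kJ
Q3 (sensible, liquid) = 4.9770 * 4.1710 * 37.0540 = 769.2065 kJ
Q_total = 2474.9318 kJ

2474.9318 kJ


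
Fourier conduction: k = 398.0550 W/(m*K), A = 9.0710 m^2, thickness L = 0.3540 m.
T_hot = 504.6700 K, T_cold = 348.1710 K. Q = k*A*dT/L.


dT = 156.4990 K
Q = 398.0550 * 9.0710 * 156.4990 / 0.3540 = 1596270.7482 W

1596270.7482 W


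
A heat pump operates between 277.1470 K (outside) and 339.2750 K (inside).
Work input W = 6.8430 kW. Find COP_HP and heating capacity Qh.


COP = 339.2750 / 62.1280 = 5.4609
Qh = 5.4609 * 6.8430 = 37.3690 kW

COP = 5.4609, Qh = 37.3690 kW


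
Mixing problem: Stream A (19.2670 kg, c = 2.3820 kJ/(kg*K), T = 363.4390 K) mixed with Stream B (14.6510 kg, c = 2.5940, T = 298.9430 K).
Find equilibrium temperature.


num = 28040.9045
den = 83.8987
Tf = 334.2234 K

334.2234 K


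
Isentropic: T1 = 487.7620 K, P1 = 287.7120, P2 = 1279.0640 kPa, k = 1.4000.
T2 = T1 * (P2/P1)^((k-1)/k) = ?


(k-1)/k = 0.2857
(P2/P1)^exp = 1.5315
T2 = 487.7620 * 1.5315 = 747.0197 K

747.0197 K


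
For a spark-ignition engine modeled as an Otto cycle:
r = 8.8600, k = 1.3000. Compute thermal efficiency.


r^(k-1) = 1.9241
eta = 1 - 1/1.9241 = 0.4803 = 48.0279%

48.0279%


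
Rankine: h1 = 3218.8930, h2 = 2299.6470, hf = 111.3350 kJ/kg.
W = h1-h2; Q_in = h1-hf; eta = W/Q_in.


W = 919.2460 kJ/kg
Q_in = 3107.5580 kJ/kg
eta = 0.2958 = 29.5810%

eta = 29.5810%


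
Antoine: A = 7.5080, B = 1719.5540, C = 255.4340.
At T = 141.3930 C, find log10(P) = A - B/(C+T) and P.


C+T = 396.8270
B/(C+T) = 4.3333
log10(P) = 7.5080 - 4.3333 = 3.1747
P = 10^3.1747 = 1495.3451 mmHg

1495.3451 mmHg


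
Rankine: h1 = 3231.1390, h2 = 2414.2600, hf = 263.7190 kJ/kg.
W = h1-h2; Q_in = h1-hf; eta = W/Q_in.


W = 816.8790 kJ/kg
Q_in = 2967.4200 kJ/kg
eta = 0.2753 = 27.5283%

eta = 27.5283%


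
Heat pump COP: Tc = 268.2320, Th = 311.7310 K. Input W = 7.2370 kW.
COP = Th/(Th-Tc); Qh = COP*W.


COP = 311.7310 / 43.4990 = 7.1664
Qh = 7.1664 * 7.2370 = 51.8632 kW

COP = 7.1664, Qh = 51.8632 kW


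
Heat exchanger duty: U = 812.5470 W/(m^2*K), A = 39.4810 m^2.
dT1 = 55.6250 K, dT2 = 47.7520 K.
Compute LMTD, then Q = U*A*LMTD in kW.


LMTD = 51.5884 K
Q = 812.5470 * 39.4810 * 51.5884 = 1654964.9548 W = 1654.9650 kW

1654.9650 kW


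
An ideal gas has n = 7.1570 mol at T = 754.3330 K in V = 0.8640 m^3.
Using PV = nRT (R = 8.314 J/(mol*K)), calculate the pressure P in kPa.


P = nRT/V = 7.1570 * 8.314 * 754.3330 / 0.8640
= 44885.3013 / 0.8640 = 51950.5802 Pa = 51.9506 kPa

51.9506 kPa


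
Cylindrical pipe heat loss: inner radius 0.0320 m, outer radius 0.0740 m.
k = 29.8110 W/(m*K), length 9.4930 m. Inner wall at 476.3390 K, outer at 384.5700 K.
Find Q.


dT = 91.7690 K
ln(ro/ri) = 0.8383
Q = 2*pi*29.8110*9.4930*91.7690 / 0.8383 = 194644.1271 W

194644.1271 W


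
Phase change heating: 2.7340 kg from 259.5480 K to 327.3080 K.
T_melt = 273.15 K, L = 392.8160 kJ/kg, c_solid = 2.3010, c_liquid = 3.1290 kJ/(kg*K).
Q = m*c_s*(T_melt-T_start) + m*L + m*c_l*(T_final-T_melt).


Q1 (sensible, solid) = 2.7340 * 2.3010 * 13.6020 = 85.5693 kJ
Q2 (latent) = 2.7340 * 392.8160 = 1073.9589 kJ
Q3 (sensible, liquid) = 2.7340 * 3.1290 * 54.1580 = 463.3047 kJ
Q_total = 1622.8329 kJ

1622.8329 kJ


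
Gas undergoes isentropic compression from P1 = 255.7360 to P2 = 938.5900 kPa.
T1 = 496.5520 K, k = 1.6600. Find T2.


(k-1)/k = 0.3976
(P2/P1)^exp = 1.6769
T2 = 496.5520 * 1.6769 = 832.6791 K

832.6791 K


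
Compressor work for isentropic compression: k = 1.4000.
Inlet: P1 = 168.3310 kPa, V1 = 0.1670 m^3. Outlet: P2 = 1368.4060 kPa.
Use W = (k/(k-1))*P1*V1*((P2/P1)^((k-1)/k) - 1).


(k-1)/k = 0.2857
(P2/P1)^exp = 1.8198
W = 3.5000 * 168.3310 * 0.1670 * (1.8198 - 1) = 80.6559 kJ

80.6559 kJ


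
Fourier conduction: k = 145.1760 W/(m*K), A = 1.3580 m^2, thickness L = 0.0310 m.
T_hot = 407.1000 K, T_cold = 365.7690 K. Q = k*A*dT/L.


dT = 41.3310 K
Q = 145.1760 * 1.3580 * 41.3310 / 0.0310 = 262850.5048 W

262850.5048 W


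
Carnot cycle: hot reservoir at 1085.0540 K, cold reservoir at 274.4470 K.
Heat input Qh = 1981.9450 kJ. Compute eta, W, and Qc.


eta = 1 - 274.4470/1085.0540 = 0.7471
W = 0.7471 * 1981.9450 = 1480.6438 kJ
Qc = 1981.9450 - 1480.6438 = 501.3012 kJ

eta = 74.7066%, W = 1480.6438 kJ, Qc = 501.3012 kJ


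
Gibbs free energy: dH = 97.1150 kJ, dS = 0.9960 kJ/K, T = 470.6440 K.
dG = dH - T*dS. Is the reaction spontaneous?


T*dS = 470.6440 * 0.9960 = 468.7614 kJ
dG = 97.1150 - 468.7614 = -371.6464 kJ (spontaneous)

dG = -371.6464 kJ, spontaneous


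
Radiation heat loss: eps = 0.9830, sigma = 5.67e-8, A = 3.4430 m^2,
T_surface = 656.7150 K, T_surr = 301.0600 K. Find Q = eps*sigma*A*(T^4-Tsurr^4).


T^4 = 1.8600e+11
Tsurr^4 = 8.2151e+09
Q = 0.9830 * 5.67e-8 * 3.4430 * 1.7778e+11 = 34116.3892 W

34116.3892 W


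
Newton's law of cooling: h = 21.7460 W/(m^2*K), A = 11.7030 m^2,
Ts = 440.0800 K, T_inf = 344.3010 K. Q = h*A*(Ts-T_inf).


dT = 95.7790 K
Q = 21.7460 * 11.7030 * 95.7790 = 24375.1270 W

24375.1270 W


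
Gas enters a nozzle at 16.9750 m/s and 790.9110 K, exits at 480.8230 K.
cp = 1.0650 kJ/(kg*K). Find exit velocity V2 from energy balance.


dT = 310.0880 K
2*cp*1000*dT = 660487.4400
V1^2 = 288.1506
V2 = sqrt(660775.5906) = 812.8810 m/s

812.8810 m/s


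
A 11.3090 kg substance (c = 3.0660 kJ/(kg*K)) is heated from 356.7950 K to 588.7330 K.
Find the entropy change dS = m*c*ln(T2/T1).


T2/T1 = 1.6501
ln(T2/T1) = 0.5008
dS = 11.3090 * 3.0660 * 0.5008 = 17.3648 kJ/K

17.3648 kJ/K


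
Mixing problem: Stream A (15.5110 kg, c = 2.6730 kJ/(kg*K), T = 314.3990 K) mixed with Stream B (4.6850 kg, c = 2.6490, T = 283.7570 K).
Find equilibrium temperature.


num = 16556.8511
den = 53.8715
Tf = 307.3399 K

307.3399 K


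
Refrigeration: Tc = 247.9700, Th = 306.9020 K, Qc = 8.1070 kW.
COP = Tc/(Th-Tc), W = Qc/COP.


COP = 247.9700 / 58.9320 = 4.2077
W = 8.1070 / 4.2077 = 1.9267 kW

COP = 4.2077, W = 1.9267 kW


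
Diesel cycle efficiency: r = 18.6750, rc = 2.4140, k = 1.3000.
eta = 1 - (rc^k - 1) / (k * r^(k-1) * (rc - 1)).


r^(k-1) = 2.4065
rc^k = 3.1445
eta = 0.5152 = 51.5197%

51.5197%


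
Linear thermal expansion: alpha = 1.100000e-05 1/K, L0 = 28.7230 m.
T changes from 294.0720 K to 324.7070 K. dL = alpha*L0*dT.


dT = 30.6350 K
dL = 1.100000e-05 * 28.7230 * 30.6350 = 0.009679 m
L_final = 28.732679 m

dL = 0.009679 m


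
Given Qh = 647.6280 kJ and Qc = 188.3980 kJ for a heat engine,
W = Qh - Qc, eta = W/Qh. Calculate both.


W = 647.6280 - 188.3980 = 459.2300 kJ
eta = 459.2300 / 647.6280 = 0.7091 = 70.9095%

W = 459.2300 kJ, eta = 70.9095%


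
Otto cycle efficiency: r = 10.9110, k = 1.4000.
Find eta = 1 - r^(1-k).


r^(k-1) = 2.6010
eta = 1 - 1/2.6010 = 0.6155 = 61.5537%

61.5537%


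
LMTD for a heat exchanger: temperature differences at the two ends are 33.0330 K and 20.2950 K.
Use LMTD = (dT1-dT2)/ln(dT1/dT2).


dT1/dT2 = 1.6276
ln(dT1/dT2) = 0.4871
LMTD = 12.7380 / 0.4871 = 26.1489 K

26.1489 K


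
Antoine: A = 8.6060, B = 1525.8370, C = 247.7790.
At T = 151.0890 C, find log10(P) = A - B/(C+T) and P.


C+T = 398.8680
B/(C+T) = 3.8254
log10(P) = 8.6060 - 3.8254 = 4.7806
P = 10^4.7806 = 60336.7017 mmHg

60336.7017 mmHg


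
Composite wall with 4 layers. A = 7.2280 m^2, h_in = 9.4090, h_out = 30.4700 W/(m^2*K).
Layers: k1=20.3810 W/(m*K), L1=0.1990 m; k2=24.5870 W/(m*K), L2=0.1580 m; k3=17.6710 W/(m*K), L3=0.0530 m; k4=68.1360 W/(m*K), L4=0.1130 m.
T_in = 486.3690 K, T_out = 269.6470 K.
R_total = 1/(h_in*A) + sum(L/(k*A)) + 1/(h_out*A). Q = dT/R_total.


R_conv_in = 1/(9.4090*7.2280) = 0.0147
R_1 = 0.1990/(20.3810*7.2280) = 0.0014
R_2 = 0.1580/(24.5870*7.2280) = 0.0009
R_3 = 0.0530/(17.6710*7.2280) = 0.0004
R_4 = 0.1130/(68.1360*7.2280) = 0.0002
R_conv_out = 1/(30.4700*7.2280) = 0.0045
R_total = 0.0221 K/W
Q = 216.7220 / 0.0221 = 9793.5837 W

R_total = 0.0221 K/W, Q = 9793.5837 W


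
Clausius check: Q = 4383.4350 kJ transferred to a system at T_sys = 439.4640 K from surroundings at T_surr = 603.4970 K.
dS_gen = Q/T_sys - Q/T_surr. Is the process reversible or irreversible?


dS_sys = 4383.4350/439.4640 = 9.9745 kJ/K
dS_surr = -4383.4350/603.4970 = -7.2634 kJ/K
dS_gen = 9.9745 - 7.2634 = 2.7111 kJ/K (irreversible)

dS_gen = 2.7111 kJ/K, irreversible


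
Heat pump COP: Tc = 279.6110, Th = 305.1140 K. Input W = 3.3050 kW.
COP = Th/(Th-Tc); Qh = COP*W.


COP = 305.1140 / 25.5030 = 11.9638
Qh = 11.9638 * 3.3050 = 39.5405 kW

COP = 11.9638, Qh = 39.5405 kW


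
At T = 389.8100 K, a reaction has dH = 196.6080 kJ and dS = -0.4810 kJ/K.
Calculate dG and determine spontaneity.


T*dS = 389.8100 * -0.4810 = -187.4986 kJ
dG = 196.6080 + 187.4986 = 384.1066 kJ (non-spontaneous)

dG = 384.1066 kJ, non-spontaneous


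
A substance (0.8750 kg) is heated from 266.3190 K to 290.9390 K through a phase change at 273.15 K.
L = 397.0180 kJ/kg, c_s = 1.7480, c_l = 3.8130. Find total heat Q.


Q1 (sensible, solid) = 0.8750 * 1.7480 * 6.8310 = 10.4480 kJ
Q2 (latent) = 0.8750 * 397.0180 = 347.3907 kJ
Q3 (sensible, liquid) = 0.8750 * 3.8130 * 17.7890 = 59.3508 kJ
Q_total = 417.1895 kJ

417.1895 kJ


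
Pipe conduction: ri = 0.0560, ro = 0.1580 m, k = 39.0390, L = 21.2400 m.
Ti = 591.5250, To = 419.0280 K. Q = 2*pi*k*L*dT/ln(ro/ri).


dT = 172.4970 K
ln(ro/ri) = 1.0372
Q = 2*pi*39.0390*21.2400*172.4970 / 1.0372 = 866430.9466 W

866430.9466 W


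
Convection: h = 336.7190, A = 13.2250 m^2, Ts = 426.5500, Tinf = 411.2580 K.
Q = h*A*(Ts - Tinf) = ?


dT = 15.2920 K
Q = 336.7190 * 13.2250 * 15.2920 = 68096.9394 W

68096.9394 W


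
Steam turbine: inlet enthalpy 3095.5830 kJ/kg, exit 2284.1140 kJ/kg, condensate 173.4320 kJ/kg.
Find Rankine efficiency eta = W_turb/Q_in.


W = 811.4690 kJ/kg
Q_in = 2922.1510 kJ/kg
eta = 0.2777 = 27.7696%

eta = 27.7696%


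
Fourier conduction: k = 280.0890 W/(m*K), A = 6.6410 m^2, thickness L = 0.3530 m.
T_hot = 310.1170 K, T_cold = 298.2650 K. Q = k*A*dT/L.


dT = 11.8520 K
Q = 280.0890 * 6.6410 * 11.8520 / 0.3530 = 62452.0172 W

62452.0172 W


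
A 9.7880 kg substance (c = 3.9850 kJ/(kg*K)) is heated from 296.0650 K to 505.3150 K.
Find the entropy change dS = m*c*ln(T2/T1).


T2/T1 = 1.7068
ln(T2/T1) = 0.5346
dS = 9.7880 * 3.9850 * 0.5346 = 20.8523 kJ/K

20.8523 kJ/K


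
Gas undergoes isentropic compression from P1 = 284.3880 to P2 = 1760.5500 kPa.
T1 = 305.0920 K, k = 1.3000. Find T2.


(k-1)/k = 0.2308
(P2/P1)^exp = 1.5230
T2 = 305.0920 * 1.5230 = 464.6644 K

464.6644 K


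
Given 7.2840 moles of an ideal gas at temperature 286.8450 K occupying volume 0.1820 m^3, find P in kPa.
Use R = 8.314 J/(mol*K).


P = nRT/V = 7.2840 * 8.314 * 286.8450 / 0.1820
= 17371.0968 / 0.1820 = 95445.5870 Pa = 95.4456 kPa

95.4456 kPa


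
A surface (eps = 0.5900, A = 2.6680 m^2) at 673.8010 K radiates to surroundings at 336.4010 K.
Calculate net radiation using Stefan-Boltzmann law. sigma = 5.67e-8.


T^4 = 2.0612e+11
Tsurr^4 = 1.2806e+10
Q = 0.5900 * 5.67e-8 * 2.6680 * 1.9332e+11 = 17254.0109 W

17254.0109 W


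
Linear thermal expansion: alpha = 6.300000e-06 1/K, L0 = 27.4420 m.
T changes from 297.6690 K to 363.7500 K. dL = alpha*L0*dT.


dT = 66.0810 K
dL = 6.300000e-06 * 27.4420 * 66.0810 = 0.011424 m
L_final = 27.453424 m

dL = 0.011424 m


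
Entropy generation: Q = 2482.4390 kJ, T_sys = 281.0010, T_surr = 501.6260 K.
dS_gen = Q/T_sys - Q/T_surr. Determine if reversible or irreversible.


dS_sys = 2482.4390/281.0010 = 8.8343 kJ/K
dS_surr = -2482.4390/501.6260 = -4.9488 kJ/K
dS_gen = 8.8343 - 4.9488 = 3.8855 kJ/K (irreversible)

dS_gen = 3.8855 kJ/K, irreversible


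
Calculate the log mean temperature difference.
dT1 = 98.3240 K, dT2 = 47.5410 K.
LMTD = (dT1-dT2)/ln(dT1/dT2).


dT1/dT2 = 2.0682
ln(dT1/dT2) = 0.7267
LMTD = 50.7830 / 0.7267 = 69.8840 K

69.8840 K


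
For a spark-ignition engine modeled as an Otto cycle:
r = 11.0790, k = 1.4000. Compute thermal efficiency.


r^(k-1) = 2.6170
eta = 1 - 1/2.6170 = 0.6179 = 61.7880%

61.7880%


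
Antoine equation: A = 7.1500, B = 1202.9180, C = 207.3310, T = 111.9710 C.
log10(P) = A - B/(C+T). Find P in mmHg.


C+T = 319.3020
B/(C+T) = 3.7673
log10(P) = 7.1500 - 3.7673 = 3.3827
P = 10^3.3827 = 2413.5914 mmHg

2413.5914 mmHg


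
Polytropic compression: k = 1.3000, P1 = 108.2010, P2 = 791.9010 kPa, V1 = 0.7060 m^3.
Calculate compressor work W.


(k-1)/k = 0.2308
(P2/P1)^exp = 1.5830
W = 4.3333 * 108.2010 * 0.7060 * (1.5830 - 1) = 192.9926 kJ

192.9926 kJ


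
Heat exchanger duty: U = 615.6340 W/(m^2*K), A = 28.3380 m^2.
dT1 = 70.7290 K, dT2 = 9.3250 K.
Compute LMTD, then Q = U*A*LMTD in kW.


LMTD = 30.3057 K
Q = 615.6340 * 28.3380 * 30.3057 = 528707.4430 W = 528.7074 kW

528.7074 kW


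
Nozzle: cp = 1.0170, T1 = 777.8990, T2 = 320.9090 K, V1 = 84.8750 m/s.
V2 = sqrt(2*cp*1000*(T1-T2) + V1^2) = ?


dT = 456.9900 K
2*cp*1000*dT = 929517.6600
V1^2 = 7203.7656
V2 = sqrt(936721.4256) = 967.8437 m/s

967.8437 m/s


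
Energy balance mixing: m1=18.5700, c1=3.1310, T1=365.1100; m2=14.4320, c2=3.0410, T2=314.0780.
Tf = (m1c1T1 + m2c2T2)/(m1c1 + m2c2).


num = 35012.6351
den = 102.0304
Tf = 343.1589 K

343.1589 K


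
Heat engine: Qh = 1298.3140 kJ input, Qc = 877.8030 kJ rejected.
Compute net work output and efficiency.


W = 1298.3140 - 877.8030 = 420.5110 kJ
eta = 420.5110 / 1298.3140 = 0.3239 = 32.3890%

W = 420.5110 kJ, eta = 32.3890%


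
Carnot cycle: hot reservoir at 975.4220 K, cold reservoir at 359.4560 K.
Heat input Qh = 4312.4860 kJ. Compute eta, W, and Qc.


eta = 1 - 359.4560/975.4220 = 0.6315
W = 0.6315 * 4312.4860 = 2723.2775 kJ
Qc = 4312.4860 - 2723.2775 = 1589.2085 kJ

eta = 63.1487%, W = 2723.2775 kJ, Qc = 1589.2085 kJ


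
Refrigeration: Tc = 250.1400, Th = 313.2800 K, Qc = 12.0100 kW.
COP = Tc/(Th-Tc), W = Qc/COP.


COP = 250.1400 / 63.1400 = 3.9617
W = 12.0100 / 3.9617 = 3.0315 kW

COP = 3.9617, W = 3.0315 kW


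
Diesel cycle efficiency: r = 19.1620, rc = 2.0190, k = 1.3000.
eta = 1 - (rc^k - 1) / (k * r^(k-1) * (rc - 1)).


r^(k-1) = 2.4251
rc^k = 2.4927
eta = 0.5353 = 53.5341%

53.5341%


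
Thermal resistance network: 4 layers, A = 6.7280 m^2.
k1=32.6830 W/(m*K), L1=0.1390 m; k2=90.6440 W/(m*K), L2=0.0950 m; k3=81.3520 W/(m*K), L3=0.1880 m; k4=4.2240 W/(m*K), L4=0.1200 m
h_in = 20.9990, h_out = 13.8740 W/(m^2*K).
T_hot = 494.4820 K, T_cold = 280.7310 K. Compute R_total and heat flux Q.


R_conv_in = 1/(20.9990*6.7280) = 0.0071
R_1 = 0.1390/(32.6830*6.7280) = 0.0006
R_2 = 0.0950/(90.6440*6.7280) = 0.0002
R_3 = 0.1880/(81.3520*6.7280) = 0.0003
R_4 = 0.1200/(4.2240*6.7280) = 0.0042
R_conv_out = 1/(13.8740*6.7280) = 0.0107
R_total = 0.0231 K/W
Q = 213.7510 / 0.0231 = 9235.2939 W

R_total = 0.0231 K/W, Q = 9235.2939 W


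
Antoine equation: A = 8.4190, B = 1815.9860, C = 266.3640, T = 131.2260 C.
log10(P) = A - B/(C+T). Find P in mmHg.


C+T = 397.5900
B/(C+T) = 4.5675
log10(P) = 8.4190 - 4.5675 = 3.8515
P = 10^3.8515 = 7104.2119 mmHg

7104.2119 mmHg


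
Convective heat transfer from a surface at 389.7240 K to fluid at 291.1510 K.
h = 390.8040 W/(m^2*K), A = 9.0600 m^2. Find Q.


dT = 98.5730 K
Q = 390.8040 * 9.0600 * 98.5730 = 349015.8676 W

349015.8676 W


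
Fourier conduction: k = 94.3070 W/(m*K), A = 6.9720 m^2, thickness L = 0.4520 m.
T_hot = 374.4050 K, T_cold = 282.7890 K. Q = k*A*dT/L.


dT = 91.6160 K
Q = 94.3070 * 6.9720 * 91.6160 / 0.4520 = 133270.5530 W

133270.5530 W


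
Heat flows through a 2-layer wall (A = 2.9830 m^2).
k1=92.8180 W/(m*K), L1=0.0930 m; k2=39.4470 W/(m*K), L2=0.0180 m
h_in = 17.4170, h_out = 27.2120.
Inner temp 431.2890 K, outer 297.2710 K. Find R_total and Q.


R_conv_in = 1/(17.4170*2.9830) = 0.0192
R_1 = 0.0930/(92.8180*2.9830) = 0.0003
R_2 = 0.0180/(39.4470*2.9830) = 0.0002
R_conv_out = 1/(27.2120*2.9830) = 0.0123
R_total = 0.0321 K/W
Q = 134.0180 / 0.0321 = 4180.7950 W

R_total = 0.0321 K/W, Q = 4180.7950 W


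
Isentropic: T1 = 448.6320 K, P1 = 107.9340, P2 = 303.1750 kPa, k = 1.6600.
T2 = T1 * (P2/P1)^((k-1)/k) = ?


(k-1)/k = 0.3976
(P2/P1)^exp = 1.5078
T2 = 448.6320 * 1.5078 = 676.4310 K

676.4310 K


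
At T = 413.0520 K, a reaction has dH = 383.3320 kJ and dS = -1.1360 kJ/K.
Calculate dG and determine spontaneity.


T*dS = 413.0520 * -1.1360 = -469.2271 kJ
dG = 383.3320 + 469.2271 = 852.5591 kJ (non-spontaneous)

dG = 852.5591 kJ, non-spontaneous


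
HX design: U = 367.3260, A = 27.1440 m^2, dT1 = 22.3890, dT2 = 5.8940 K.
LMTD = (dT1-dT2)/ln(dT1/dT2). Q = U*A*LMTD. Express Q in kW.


LMTD = 12.3592 K
Q = 367.3260 * 27.1440 * 12.3592 = 123229.6924 W = 123.2297 kW

123.2297 kW


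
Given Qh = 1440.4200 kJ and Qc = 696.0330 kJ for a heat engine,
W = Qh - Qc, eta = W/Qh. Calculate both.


W = 1440.4200 - 696.0330 = 744.3870 kJ
eta = 744.3870 / 1440.4200 = 0.5168 = 51.6785%

W = 744.3870 kJ, eta = 51.6785%


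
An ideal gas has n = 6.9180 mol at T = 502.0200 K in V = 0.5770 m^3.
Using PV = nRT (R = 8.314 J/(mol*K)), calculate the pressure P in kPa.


P = nRT/V = 6.9180 * 8.314 * 502.0200 / 0.5770
= 28874.3088 / 0.5770 = 50042.1297 Pa = 50.0421 kPa

50.0421 kPa


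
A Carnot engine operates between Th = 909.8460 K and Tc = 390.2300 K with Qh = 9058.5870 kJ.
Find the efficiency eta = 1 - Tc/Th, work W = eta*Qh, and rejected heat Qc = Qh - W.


eta = 1 - 390.2300/909.8460 = 0.5711
W = 0.5711 * 9058.5870 = 5173.3884 kJ
Qc = 9058.5870 - 5173.3884 = 3885.1986 kJ

eta = 57.1103%, W = 5173.3884 kJ, Qc = 3885.1986 kJ


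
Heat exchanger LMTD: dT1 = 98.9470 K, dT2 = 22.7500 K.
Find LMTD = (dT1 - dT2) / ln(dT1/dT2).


dT1/dT2 = 4.3493
ln(dT1/dT2) = 1.4700
LMTD = 76.1970 / 1.4700 = 51.8340 K

51.8340 K


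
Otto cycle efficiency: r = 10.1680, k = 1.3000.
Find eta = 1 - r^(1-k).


r^(k-1) = 2.0053
eta = 1 - 1/2.0053 = 0.5013 = 50.1312%

50.1312%


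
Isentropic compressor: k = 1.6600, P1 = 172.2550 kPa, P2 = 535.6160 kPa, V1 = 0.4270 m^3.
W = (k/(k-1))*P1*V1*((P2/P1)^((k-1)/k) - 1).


(k-1)/k = 0.3976
(P2/P1)^exp = 1.5699
W = 2.5152 * 172.2550 * 0.4270 * (1.5699 - 1) = 105.4386 kJ

105.4386 kJ


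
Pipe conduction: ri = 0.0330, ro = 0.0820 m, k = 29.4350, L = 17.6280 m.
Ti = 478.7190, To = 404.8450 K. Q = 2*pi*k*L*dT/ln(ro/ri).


dT = 73.8740 K
ln(ro/ri) = 0.9102
Q = 2*pi*29.4350*17.6280*73.8740 / 0.9102 = 264603.8498 W

264603.8498 W


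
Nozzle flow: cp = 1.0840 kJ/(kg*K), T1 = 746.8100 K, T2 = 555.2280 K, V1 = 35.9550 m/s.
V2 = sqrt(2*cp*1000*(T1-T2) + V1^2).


dT = 191.5820 K
2*cp*1000*dT = 415349.7760
V1^2 = 1292.7620
V2 = sqrt(416642.5380) = 645.4785 m/s

645.4785 m/s


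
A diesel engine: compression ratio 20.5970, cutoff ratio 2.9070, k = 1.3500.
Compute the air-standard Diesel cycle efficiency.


r^(k-1) = 2.8829
rc^k = 4.2233
eta = 0.5657 = 56.5706%

56.5706%


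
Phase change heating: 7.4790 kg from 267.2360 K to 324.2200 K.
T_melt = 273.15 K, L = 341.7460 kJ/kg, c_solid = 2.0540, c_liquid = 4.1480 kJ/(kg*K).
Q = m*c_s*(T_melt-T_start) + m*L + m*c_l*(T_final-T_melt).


Q1 (sensible, solid) = 7.4790 * 2.0540 * 5.9140 = 90.8501 kJ
Q2 (latent) = 7.4790 * 341.7460 = 2555.9183 kJ
Q3 (sensible, liquid) = 7.4790 * 4.1480 * 51.0700 = 1584.3391 kJ
Q_total = 4231.1075 kJ

4231.1075 kJ


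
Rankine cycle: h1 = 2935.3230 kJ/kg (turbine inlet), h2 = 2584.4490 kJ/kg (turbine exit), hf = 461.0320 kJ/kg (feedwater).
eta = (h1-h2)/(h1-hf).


W = 350.8740 kJ/kg
Q_in = 2474.2910 kJ/kg
eta = 0.1418 = 14.1808%

eta = 14.1808%


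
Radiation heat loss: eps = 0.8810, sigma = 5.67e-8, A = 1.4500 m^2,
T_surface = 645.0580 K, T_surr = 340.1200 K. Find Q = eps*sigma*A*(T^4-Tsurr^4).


T^4 = 1.7314e+11
Tsurr^4 = 1.3382e+10
Q = 0.8810 * 5.67e-8 * 1.4500 * 1.5976e+11 = 11571.4130 W

11571.4130 W


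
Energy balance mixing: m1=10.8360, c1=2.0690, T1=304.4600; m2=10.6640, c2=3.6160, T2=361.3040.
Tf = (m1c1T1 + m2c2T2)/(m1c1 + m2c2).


num = 20758.1492
den = 60.9807
Tf = 340.4052 K

340.4052 K


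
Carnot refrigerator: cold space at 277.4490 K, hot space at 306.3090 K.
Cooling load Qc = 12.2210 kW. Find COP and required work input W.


COP = 277.4490 / 28.8600 = 9.6136
W = 12.2210 / 9.6136 = 1.2712 kW

COP = 9.6136, W = 1.2712 kW


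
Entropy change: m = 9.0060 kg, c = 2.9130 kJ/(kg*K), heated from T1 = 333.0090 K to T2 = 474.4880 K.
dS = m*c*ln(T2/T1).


T2/T1 = 1.4249
ln(T2/T1) = 0.3541
dS = 9.0060 * 2.9130 * 0.3541 = 9.2888 kJ/K

9.2888 kJ/K


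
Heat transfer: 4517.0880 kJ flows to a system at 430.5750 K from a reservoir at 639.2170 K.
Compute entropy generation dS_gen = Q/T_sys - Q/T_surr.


dS_sys = 4517.0880/430.5750 = 10.4908 kJ/K
dS_surr = -4517.0880/639.2170 = -7.0666 kJ/K
dS_gen = 10.4908 - 7.0666 = 3.4242 kJ/K (irreversible)

dS_gen = 3.4242 kJ/K, irreversible


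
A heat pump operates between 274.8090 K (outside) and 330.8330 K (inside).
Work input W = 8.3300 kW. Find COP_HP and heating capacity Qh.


COP = 330.8330 / 56.0240 = 5.9052
Qh = 5.9052 * 8.3300 = 49.1903 kW

COP = 5.9052, Qh = 49.1903 kW


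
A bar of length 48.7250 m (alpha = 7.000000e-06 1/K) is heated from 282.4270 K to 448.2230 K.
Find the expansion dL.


dT = 165.7960 K
dL = 7.000000e-06 * 48.7250 * 165.7960 = 0.056549 m
L_final = 48.781549 m

dL = 0.056549 m


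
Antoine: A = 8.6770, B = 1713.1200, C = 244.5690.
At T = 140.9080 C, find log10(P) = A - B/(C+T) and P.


C+T = 385.4770
B/(C+T) = 4.4442
log10(P) = 8.6770 - 4.4442 = 4.2328
P = 10^4.2328 = 17094.0039 mmHg

17094.0039 mmHg


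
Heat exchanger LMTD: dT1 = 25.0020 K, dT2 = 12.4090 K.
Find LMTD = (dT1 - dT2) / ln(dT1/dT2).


dT1/dT2 = 2.0148
ln(dT1/dT2) = 0.7005
LMTD = 12.5930 / 0.7005 = 17.9763 K

17.9763 K


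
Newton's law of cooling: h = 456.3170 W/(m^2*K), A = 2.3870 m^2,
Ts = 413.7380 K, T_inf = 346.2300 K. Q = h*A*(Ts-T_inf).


dT = 67.5080 K
Q = 456.3170 * 2.3870 * 67.5080 = 73531.6497 W

73531.6497 W


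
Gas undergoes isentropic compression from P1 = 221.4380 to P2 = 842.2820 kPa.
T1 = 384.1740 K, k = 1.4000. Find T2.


(k-1)/k = 0.2857
(P2/P1)^exp = 1.4648
T2 = 384.1740 * 1.4648 = 562.7311 K

562.7311 K


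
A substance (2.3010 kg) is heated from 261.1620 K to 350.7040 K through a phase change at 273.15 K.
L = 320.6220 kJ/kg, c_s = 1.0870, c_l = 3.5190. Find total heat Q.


Q1 (sensible, solid) = 2.3010 * 1.0870 * 11.9880 = 29.9842 kJ
Q2 (latent) = 2.3010 * 320.6220 = 737.7512 kJ
Q3 (sensible, liquid) = 2.3010 * 3.5190 * 77.5540 = 627.9717 kJ
Q_total = 1395.7072 kJ

1395.7072 kJ


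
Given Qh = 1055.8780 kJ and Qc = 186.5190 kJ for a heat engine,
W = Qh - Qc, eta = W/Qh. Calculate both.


W = 1055.8780 - 186.5190 = 869.3590 kJ
eta = 869.3590 / 1055.8780 = 0.8234 = 82.3352%

W = 869.3590 kJ, eta = 82.3352%


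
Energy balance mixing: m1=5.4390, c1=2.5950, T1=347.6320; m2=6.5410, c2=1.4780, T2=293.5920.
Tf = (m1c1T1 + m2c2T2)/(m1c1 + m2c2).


num = 7744.8787
den = 23.7818
Tf = 325.6641 K

325.6641 K


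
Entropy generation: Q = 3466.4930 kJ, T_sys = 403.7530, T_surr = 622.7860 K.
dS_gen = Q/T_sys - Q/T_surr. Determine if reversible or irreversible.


dS_sys = 3466.4930/403.7530 = 8.5857 kJ/K
dS_surr = -3466.4930/622.7860 = -5.5661 kJ/K
dS_gen = 8.5857 - 5.5661 = 3.0196 kJ/K (irreversible)

dS_gen = 3.0196 kJ/K, irreversible


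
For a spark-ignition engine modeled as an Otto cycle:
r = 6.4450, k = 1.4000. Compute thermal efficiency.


r^(k-1) = 2.1071
eta = 1 - 1/2.1071 = 0.5254 = 52.5418%

52.5418%


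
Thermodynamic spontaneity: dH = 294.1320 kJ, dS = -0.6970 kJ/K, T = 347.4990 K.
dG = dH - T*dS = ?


T*dS = 347.4990 * -0.6970 = -242.2068 kJ
dG = 294.1320 + 242.2068 = 536.3388 kJ (non-spontaneous)

dG = 536.3388 kJ, non-spontaneous


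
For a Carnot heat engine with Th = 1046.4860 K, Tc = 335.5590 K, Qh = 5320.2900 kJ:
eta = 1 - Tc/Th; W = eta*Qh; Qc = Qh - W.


eta = 1 - 335.5590/1046.4860 = 0.6793
W = 0.6793 * 5320.2900 = 3614.3224 kJ
Qc = 5320.2900 - 3614.3224 = 1705.9676 kJ

eta = 67.9347%, W = 3614.3224 kJ, Qc = 1705.9676 kJ


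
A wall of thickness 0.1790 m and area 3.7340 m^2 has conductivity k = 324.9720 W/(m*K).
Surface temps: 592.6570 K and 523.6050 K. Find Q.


dT = 69.0520 K
Q = 324.9720 * 3.7340 * 69.0520 / 0.1790 = 468105.2239 W

468105.2239 W


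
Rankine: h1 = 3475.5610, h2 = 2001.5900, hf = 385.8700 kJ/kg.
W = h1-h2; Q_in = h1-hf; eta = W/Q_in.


W = 1473.9710 kJ/kg
Q_in = 3089.6910 kJ/kg
eta = 0.4771 = 47.7061%

eta = 47.7061%


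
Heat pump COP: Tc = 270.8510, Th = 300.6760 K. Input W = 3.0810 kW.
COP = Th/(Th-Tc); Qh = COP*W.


COP = 300.6760 / 29.8250 = 10.0813
Qh = 10.0813 * 3.0810 = 31.0606 kW

COP = 10.0813, Qh = 31.0606 kW


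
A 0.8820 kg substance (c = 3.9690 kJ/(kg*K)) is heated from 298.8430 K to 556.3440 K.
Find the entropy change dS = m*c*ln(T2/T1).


T2/T1 = 1.8617
ln(T2/T1) = 0.6215
dS = 0.8820 * 3.9690 * 0.6215 = 2.1755 kJ/K

2.1755 kJ/K


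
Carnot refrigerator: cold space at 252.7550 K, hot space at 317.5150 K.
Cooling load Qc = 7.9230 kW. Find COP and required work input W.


COP = 252.7550 / 64.7600 = 3.9029
W = 7.9230 / 3.9029 = 2.0300 kW

COP = 3.9029, W = 2.0300 kW


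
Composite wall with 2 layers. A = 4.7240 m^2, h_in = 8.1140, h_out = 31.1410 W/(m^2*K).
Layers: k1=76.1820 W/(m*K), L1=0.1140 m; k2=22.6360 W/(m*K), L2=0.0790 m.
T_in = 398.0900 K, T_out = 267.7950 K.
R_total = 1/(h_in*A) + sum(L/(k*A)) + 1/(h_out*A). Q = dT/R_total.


R_conv_in = 1/(8.1140*4.7240) = 0.0261
R_1 = 0.1140/(76.1820*4.7240) = 0.0003
R_2 = 0.0790/(22.6360*4.7240) = 0.0007
R_conv_out = 1/(31.1410*4.7240) = 0.0068
R_total = 0.0339 K/W
Q = 130.2950 / 0.0339 = 3838.7494 W

R_total = 0.0339 K/W, Q = 3838.7494 W


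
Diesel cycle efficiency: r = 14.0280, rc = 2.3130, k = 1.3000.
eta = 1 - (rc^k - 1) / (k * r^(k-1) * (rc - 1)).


r^(k-1) = 2.2085
rc^k = 2.9746
eta = 0.4762 = 47.6192%

47.6192%


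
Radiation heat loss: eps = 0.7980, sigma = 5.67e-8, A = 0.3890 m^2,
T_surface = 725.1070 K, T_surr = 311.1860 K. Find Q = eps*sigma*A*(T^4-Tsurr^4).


T^4 = 2.7644e+11
Tsurr^4 = 9.3774e+09
Q = 0.7980 * 5.67e-8 * 0.3890 * 2.6707e+11 = 4700.6344 W

4700.6344 W


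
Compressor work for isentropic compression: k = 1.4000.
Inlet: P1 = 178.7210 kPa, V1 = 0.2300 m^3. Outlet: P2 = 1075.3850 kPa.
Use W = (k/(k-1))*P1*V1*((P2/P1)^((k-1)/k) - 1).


(k-1)/k = 0.2857
(P2/P1)^exp = 1.6699
W = 3.5000 * 178.7210 * 0.2300 * (1.6699 - 1) = 96.3743 kJ

96.3743 kJ


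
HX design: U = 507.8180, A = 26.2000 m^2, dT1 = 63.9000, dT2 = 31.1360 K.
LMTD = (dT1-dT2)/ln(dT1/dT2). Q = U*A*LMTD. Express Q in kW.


LMTD = 45.5717 K
Q = 507.8180 * 26.2000 * 45.5717 = 606324.0557 W = 606.3241 kW

606.3241 kW


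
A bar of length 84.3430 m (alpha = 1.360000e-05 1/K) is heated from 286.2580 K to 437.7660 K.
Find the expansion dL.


dT = 151.5080 K
dL = 1.360000e-05 * 84.3430 * 151.5080 = 0.173789 m
L_final = 84.516789 m

dL = 0.173789 m


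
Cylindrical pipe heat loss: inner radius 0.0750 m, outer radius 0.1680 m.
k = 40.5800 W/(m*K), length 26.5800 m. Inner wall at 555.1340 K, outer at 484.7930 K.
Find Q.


dT = 70.3410 K
ln(ro/ri) = 0.8065
Q = 2*pi*40.5800*26.5800*70.3410 / 0.8065 = 591104.2070 W

591104.2070 W


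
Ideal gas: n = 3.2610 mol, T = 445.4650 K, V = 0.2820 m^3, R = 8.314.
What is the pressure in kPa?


P = nRT/V = 3.2610 * 8.314 * 445.4650 / 0.2820
= 12077.4266 / 0.2820 = 42827.7539 Pa = 42.8278 kPa

42.8278 kPa


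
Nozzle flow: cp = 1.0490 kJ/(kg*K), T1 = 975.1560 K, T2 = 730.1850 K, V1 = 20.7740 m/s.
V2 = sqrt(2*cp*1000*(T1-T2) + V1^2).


dT = 244.9710 K
2*cp*1000*dT = 513949.1580
V1^2 = 431.5591
V2 = sqrt(514380.7171) = 717.2034 m/s

717.2034 m/s


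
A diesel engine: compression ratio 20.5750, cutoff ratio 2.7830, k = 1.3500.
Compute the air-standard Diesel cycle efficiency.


r^(k-1) = 2.8818
rc^k = 3.9819
eta = 0.5701 = 57.0125%

57.0125%


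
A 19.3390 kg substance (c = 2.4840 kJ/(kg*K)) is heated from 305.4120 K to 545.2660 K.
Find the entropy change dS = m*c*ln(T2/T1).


T2/T1 = 1.7853
ln(T2/T1) = 0.5796
dS = 19.3390 * 2.4840 * 0.5796 = 27.8434 kJ/K

27.8434 kJ/K


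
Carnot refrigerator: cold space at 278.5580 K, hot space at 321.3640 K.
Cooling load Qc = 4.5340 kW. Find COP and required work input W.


COP = 278.5580 / 42.8060 = 6.5075
W = 4.5340 / 6.5075 = 0.6967 kW

COP = 6.5075, W = 0.6967 kW


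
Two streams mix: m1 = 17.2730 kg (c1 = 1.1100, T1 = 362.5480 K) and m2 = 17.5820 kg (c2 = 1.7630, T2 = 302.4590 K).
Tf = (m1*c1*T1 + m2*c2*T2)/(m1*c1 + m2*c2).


num = 16326.4853
den = 50.1701
Tf = 325.4226 K

325.4226 K


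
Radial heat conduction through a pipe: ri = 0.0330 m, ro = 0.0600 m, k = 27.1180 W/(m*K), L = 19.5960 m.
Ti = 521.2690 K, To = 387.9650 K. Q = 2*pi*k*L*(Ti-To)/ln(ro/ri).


dT = 133.3040 K
ln(ro/ri) = 0.5978
Q = 2*pi*27.1180*19.5960*133.3040 / 0.5978 = 744501.1045 W

744501.1045 W


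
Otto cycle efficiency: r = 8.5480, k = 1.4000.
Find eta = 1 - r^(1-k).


r^(k-1) = 2.3591
eta = 1 - 1/2.3591 = 0.5761 = 57.6109%

57.6109%


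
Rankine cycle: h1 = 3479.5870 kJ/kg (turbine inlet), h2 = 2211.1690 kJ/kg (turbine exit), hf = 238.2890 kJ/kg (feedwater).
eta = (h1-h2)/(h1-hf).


W = 1268.4180 kJ/kg
Q_in = 3241.2980 kJ/kg
eta = 0.3913 = 39.1330%

eta = 39.1330%


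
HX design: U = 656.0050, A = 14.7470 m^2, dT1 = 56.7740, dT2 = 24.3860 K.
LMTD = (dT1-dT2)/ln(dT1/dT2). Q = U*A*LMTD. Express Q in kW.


LMTD = 38.3259 K
Q = 656.0050 * 14.7470 * 38.3259 = 370768.3440 W = 370.7683 kW

370.7683 kW


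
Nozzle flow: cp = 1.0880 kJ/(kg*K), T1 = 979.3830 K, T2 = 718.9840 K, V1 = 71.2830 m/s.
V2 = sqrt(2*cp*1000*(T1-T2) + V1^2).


dT = 260.3990 K
2*cp*1000*dT = 566628.2240
V1^2 = 5081.2661
V2 = sqrt(571709.4901) = 756.1147 m/s

756.1147 m/s


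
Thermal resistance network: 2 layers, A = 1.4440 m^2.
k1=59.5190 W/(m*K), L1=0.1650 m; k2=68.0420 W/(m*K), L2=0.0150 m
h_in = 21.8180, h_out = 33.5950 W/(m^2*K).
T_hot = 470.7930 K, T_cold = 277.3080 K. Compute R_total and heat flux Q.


R_conv_in = 1/(21.8180*1.4440) = 0.0317
R_1 = 0.1650/(59.5190*1.4440) = 0.0019
R_2 = 0.0150/(68.0420*1.4440) = 0.0002
R_conv_out = 1/(33.5950*1.4440) = 0.0206
R_total = 0.0544 K/W
Q = 193.4850 / 0.0544 = 3554.9389 W

R_total = 0.0544 K/W, Q = 3554.9389 W
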